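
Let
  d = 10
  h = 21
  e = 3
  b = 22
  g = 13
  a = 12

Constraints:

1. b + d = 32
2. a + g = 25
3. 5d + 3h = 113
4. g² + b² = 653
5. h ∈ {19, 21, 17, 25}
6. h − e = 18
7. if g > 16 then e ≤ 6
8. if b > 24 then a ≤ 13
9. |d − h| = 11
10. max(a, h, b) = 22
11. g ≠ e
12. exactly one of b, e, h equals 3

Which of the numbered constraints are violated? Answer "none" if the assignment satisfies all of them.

All constraints are satisfied.

1. b + d = 22 + 10 = 32 — holds.
2. a + g = 12 + 13 = 25 — holds.
3. 5d + 3h = 5(10) + 3(21) = 113 — holds.
4. g² + b² = 13² + 22² = 169 + 484 = 653 — holds.
5. h = 21 is in {19, 21, 17, 25} — holds.
6. h − e = 21 − 3 = 18 — holds.
7. g = 13, not > 16; antecedent false, conditional vacuously true — holds.
8. b = 22, not > 24; antecedent false, conditional vacuously true — holds.
9. |10 − 21| = 11 — holds.
10. max(12, 21, 22) = 22 — holds.
11. g = 13, e = 3; distinct — holds.
12. b=22, e=3, h=21; 1 of them equals 3 — holds.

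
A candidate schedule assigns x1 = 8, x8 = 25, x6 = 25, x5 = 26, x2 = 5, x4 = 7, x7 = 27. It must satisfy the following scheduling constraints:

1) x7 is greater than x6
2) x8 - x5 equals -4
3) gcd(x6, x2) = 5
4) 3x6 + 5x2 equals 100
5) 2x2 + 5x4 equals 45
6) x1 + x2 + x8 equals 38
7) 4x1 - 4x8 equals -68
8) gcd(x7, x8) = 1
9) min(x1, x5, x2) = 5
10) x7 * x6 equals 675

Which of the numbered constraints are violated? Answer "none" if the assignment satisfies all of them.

1) x7 = 27, x6 = 25; 27 > 25  true
2) x8 - x5 = 25 - 26 = -1, not -4  false
3) gcd(25, 5) = 5  true
4) 3x6 + 5x2 = 3(25) + 5(5) = 100  true
5) 2x2 + 5x4 = 2(5) + 5(7) = 45  true
6) x1 + x2 + x8 = 8 + 5 + 25 = 38  true
7) 4x1 - 4x8 = 4(8) - 4(25) = -68  true
8) gcd(27, 25) = 1  true
9) min(8, 26, 5) = 5  true
10) x7 * x6 = 27 * 25 = 675  true

Constraint 2 does not hold.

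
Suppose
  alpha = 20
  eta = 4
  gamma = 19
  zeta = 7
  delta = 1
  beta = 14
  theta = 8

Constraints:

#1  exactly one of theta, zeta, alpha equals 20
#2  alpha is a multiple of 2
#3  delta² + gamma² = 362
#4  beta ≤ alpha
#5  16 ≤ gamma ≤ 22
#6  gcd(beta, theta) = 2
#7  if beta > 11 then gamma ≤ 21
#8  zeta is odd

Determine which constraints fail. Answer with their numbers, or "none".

#1 theta=8, zeta=7, alpha=20; 1 of them equals 20  true
#2 20 / 2 = 10, so 2 divides 20  true
#3 delta² + gamma² = 1² + 19² = 1 + 361 = 362  true
#4 beta = 14, alpha = 20; 14 ≤ 20  true
#5 gamma = 19 lies in [16, 22]  true
#6 gcd(14, 8) = 2  true
#7 beta = 14 > 11, so we need gamma ≤ 21; gamma = 19 ≤ 21  true
#8 zeta = 7 is odd  true

All constraints are satisfied.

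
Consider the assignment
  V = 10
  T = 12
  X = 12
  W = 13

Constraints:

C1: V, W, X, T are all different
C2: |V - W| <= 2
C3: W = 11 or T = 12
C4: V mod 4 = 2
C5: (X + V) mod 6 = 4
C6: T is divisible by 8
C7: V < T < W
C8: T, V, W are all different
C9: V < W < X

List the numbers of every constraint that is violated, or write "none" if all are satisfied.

C1: X = T = 12, not all different — violated.
C2: |10 - 13| = 3; 3 > 2, exceeds bound 2 — violated.
C3: W = 13 ≠ 11, but T = 12 = 12 (second disjunct) — satisfied.
C4: 10 mod 4 = 2 — satisfied.
C5: X + V = 22; 22 mod 6 = 4 — satisfied.
C6: 12 = 8*1 + 4, so 8 does not divide 12 — violated.
C7: values 10 < 12 < 13 — satisfied.
C8: values 12, 10, 13 are pairwise distinct — satisfied.
C9: values 10, 13, 12; W = 13 is not < X = 12 — violated.

Constraints 1, 2, 6, 9 do not hold.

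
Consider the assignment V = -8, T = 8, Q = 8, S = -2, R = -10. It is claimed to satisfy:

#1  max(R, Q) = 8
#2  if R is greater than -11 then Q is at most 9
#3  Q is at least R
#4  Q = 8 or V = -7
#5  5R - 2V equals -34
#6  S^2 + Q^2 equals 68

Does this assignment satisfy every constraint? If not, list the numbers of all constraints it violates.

No violations.

#1 max(-10, 8) = 8  yes
#2 R = -10 > -11, so we need Q ≤ 9; Q = 8 ≤ 9  yes
#3 Q = 8, R = -10; 8 ≥ -10  yes
#4 Q = 8 = 8 (first disjunct)  yes
#5 5R - 2V = 5(-10) - 2(-8) = -34  yes
#6 S^2 + Q^2 = (-2)^2 + 8^2 = 4 + 64 = 68  yes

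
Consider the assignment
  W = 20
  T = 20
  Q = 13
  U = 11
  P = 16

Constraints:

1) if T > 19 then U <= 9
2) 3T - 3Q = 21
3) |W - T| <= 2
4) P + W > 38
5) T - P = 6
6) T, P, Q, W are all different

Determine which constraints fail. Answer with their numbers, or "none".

1) T = 20 > 19, so we need U ≤ 9; but U = 11 > 9 — violated.
2) 3T - 3Q = 3(20) - 3(13) = 21 — satisfied.
3) |20 - 20| = 0; 0 ≤ 2 — satisfied.
4) P + W = 16 + 20 = 36; 36 ≤ 38, bound 38 not met — violated.
5) T - P = 20 - 16 = 4, not 6 — violated.
6) T = W = 20, not all different — violated.

Violated: 1, 4, 5, and 6.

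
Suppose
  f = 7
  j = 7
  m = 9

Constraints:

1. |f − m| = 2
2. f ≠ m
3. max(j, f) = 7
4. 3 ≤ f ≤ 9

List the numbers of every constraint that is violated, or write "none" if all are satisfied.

1. |7 − 9| = 2 — OK.
2. f = 7, m = 9; distinct — OK.
3. max(7, 7) = 7 — OK.
4. f = 7 lies in [3, 9] — OK.

No violations.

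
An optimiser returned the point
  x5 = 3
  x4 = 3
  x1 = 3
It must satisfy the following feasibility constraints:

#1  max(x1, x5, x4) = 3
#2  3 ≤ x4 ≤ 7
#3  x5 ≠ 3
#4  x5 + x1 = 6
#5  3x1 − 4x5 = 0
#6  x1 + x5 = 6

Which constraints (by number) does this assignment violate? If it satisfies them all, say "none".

Violated: 3 and 5.

#1 max(3, 3, 3) = 3  ✓
#2 x4 = 3 lies in [3, 7]  ✓
#3 x5 = 3, but 3 is required to differ  ✗
#4 x5 + x1 = 3 + 3 = 6  ✓
#5 3x1 − 4x5 = 3(3) − 4(3) = -3, not 0  ✗
#6 x1 + x5 = 3 + 3 = 6  ✓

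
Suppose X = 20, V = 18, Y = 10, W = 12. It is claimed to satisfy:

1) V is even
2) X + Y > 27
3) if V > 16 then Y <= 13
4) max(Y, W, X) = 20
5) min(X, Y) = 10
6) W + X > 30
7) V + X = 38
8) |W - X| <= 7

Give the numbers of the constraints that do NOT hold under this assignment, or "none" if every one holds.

1) V = 18 is even — OK.
2) X + Y = 20 + 10 = 30; 30 > 27 — OK.
3) V = 18 > 16, so we need Y ≤ 13; Y = 10 ≤ 13 — OK.
4) max(10, 12, 20) = 20 — OK.
5) min(20, 10) = 10 — OK.
6) W + X = 12 + 20 = 32; 32 > 30 — OK.
7) V + X = 18 + 20 = 38 — OK.
8) |12 - 20| = 8; 8 > 7, exceeds bound 7 — violated.

Constraint 8 does not hold.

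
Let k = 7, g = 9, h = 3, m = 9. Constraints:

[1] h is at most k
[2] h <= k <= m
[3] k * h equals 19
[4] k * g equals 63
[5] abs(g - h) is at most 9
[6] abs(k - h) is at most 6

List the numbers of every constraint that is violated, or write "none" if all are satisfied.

[1] h = 3, k = 7; 3 ≤ 7  true
[2] values 3 <= 7 <= 9  true
[3] k * h = 7 * 3 = 21, not 19  false
[4] k * g = 7 * 9 = 63  true
[5] abs(9 - 3) = 6; 6 ≤ 9  true
[6] abs(7 - 3) = 4; 4 ≤ 6  true

Constraint 3 does not hold.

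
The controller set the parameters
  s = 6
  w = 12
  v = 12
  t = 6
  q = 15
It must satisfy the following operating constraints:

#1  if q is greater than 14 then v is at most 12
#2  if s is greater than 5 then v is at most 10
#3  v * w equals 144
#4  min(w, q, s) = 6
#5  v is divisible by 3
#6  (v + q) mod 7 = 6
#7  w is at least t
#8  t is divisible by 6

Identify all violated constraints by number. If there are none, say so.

Constraint 2 is violated.

#1 q = 15 > 14, so we need v ≤ 12; v = 12 ≤ 12  ✔
#2 s = 6 > 5, so we need v ≤ 10; but v = 12 > 10  ✘
#3 v * w = 12 * 12 = 144  ✔
#4 min(12, 15, 6) = 6  ✔
#5 12 / 3 = 4, so 3 divides 12  ✔
#6 v + q = 27; 27 mod 7 = 6  ✔
#7 w = 12, t = 6; 12 ≥ 6  ✔
#8 6 / 6 = 1, so 6 divides 6  ✔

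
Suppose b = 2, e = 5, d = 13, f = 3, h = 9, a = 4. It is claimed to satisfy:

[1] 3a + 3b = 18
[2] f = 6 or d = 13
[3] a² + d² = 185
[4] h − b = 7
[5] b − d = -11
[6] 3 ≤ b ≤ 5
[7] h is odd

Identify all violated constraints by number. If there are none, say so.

Constraint 6 does not hold.

[1] 3a + 3b = 3(4) + 3(2) = 18 — holds.
[2] f = 3 ≠ 6, but d = 13 = 13 (second disjunct) — holds.
[3] a² + d² = 4² + 13² = 16 + 169 = 185 — holds.
[4] h − b = 9 − 2 = 7 — holds.
[5] b − d = 2 − 13 = -11 — holds.
[6] b = 2 is outside [3, 5] — does not hold.
[7] h = 9 is odd — holds.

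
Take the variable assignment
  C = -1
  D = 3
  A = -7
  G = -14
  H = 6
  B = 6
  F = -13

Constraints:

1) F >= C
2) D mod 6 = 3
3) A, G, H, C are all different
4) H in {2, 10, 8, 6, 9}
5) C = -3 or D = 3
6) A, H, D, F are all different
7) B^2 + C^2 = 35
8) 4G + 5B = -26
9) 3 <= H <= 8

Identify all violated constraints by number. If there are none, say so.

Constraints 1, 7 are violated.

1) F = -13, C = -1; -13 < -1 (want ≥)  fails
2) 3 mod 6 = 3  holds
3) values -7, -14, 6, -1 are pairwise distinct  holds
4) H = 6 is in {2, 10, 8, 6, 9}  holds
5) C = -1 ≠ -3, but D = 3 = 3 (second disjunct)  holds
6) values -7, 6, 3, -13 are pairwise distinct  holds
7) B^2 + C^2 = 6^2 + (-1)^2 = 36 + 1 = 37, not 35  fails
8) 4G + 5B = 4(-14) + 5(6) = -26  holds
9) H = 6 lies in [3, 8]  holds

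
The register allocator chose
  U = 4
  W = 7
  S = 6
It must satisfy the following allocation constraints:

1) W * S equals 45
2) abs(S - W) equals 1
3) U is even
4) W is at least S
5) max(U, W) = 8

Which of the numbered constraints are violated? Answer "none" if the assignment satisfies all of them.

1) W * S = 7 * 6 = 42, not 45 — fails.
2) abs(6 - 7) = 1 — holds.
3) U = 4 is even — holds.
4) W = 7, S = 6; 7 ≥ 6 — holds.
5) max(4, 7) = 7, not 8 — fails.

The assignment fails constraints 1 and 5.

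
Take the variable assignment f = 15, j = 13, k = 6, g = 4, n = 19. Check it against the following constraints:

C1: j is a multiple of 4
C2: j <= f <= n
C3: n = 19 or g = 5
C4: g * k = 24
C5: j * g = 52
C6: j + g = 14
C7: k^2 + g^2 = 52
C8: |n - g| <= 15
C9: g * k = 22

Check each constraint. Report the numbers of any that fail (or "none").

Constraints 1, 6, and 9 are violated.

C1: 13 = 4*3 + 1, so 4 does not divide 13 — does not hold.
C2: values 13 <= 15 <= 19 — holds.
C3: n = 19 = 19 (first disjunct) — holds.
C4: g * k = 4 * 6 = 24 — holds.
C5: j * g = 13 * 4 = 52 — holds.
C6: j + g = 13 + 4 = 17, not 14 — does not hold.
C7: k^2 + g^2 = 6^2 + 4^2 = 36 + 16 = 52 — holds.
C8: |19 - 4| = 15; 15 ≤ 15 — holds.
C9: g * k = 4 * 6 = 24, not 22 — does not hold.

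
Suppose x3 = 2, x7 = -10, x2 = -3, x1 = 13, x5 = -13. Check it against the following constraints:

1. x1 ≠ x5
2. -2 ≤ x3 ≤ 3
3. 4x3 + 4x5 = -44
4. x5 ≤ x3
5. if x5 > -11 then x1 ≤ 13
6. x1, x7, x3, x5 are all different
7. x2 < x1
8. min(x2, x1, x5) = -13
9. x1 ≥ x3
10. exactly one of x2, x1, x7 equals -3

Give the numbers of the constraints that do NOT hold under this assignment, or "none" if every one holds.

1. x1 = 13, x5 = -13; distinct  holds
2. x3 = 2 lies in [-2, 3]  holds
3. 4x3 + 4x5 = 4(2) + 4(-13) = -44  holds
4. x5 = -13, x3 = 2; -13 ≤ 2  holds
5. x5 = -13, not > -11; antecedent false, conditional vacuously true  holds
6. values 13, -10, 2, -13 are pairwise distinct  holds
7. x2 = -3, x1 = 13; -3 < 13  holds
8. min(-3, 13, -13) = -13  holds
9. x1 = 13, x3 = 2; 13 ≥ 2  holds
10. x2=-3, x1=13, x7=-10; 1 of them equals -3  holds

The assignment satisfies every constraint.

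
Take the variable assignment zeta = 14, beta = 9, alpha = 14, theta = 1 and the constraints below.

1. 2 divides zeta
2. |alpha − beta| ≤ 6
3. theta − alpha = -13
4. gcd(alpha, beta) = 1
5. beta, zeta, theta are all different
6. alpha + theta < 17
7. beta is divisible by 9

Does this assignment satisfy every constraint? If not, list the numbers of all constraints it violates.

All constraints are satisfied.

1. 14 / 2 = 7, so 2 divides 14 — OK.
2. |14 − 9| = 5; 5 ≤ 6 — OK.
3. theta − alpha = 1 − 14 = -13 — OK.
4. gcd(14, 9) = 1 — OK.
5. values 9, 14, 1 are pairwise distinct — OK.
6. alpha + theta = 14 + 1 = 15; 15 < 17 — OK.
7. 9 / 9 = 1, so 9 divides 9 — OK.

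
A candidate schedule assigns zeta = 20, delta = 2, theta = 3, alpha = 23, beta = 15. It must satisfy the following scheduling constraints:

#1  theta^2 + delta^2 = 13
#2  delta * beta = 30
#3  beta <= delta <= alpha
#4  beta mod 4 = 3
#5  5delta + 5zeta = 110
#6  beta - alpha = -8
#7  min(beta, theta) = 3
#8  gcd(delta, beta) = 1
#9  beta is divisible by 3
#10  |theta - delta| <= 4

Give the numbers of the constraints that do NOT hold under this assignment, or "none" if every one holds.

The assignment fails constraint 3.

#1 theta^2 + delta^2 = 3^2 + 2^2 = 9 + 4 = 13 — holds.
#2 delta * beta = 2 * 15 = 30 — holds.
#3 values 15, 2, 23; beta = 15 is not <= delta = 2 — does not hold.
#4 15 mod 4 = 3 — holds.
#5 5delta + 5zeta = 5(2) + 5(20) = 110 — holds.
#6 beta - alpha = 15 - 23 = -8 — holds.
#7 min(15, 3) = 3 — holds.
#8 gcd(2, 15) = 1 — holds.
#9 15 / 3 = 5, so 3 divides 15 — holds.
#10 |3 - 2| = 1; 1 ≤ 4 — holds.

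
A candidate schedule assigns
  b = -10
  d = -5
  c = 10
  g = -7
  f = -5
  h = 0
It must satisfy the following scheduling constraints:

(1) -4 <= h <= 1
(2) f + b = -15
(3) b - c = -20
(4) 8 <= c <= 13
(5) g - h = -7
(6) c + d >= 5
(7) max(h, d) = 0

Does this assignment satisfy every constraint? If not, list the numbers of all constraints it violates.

(1) h = 0 lies in [-4, 1] — OK.
(2) f + b = -5 + (-10) = -15 — OK.
(3) b - c = -10 - 10 = -20 — OK.
(4) c = 10 lies in [8, 13] — OK.
(5) g - h = -7 - 0 = -7 — OK.
(6) c + d = 10 + (-5) = 5; 5 ≥ 5 — OK.
(7) max(0, -5) = 0 — OK.

All constraints are satisfied.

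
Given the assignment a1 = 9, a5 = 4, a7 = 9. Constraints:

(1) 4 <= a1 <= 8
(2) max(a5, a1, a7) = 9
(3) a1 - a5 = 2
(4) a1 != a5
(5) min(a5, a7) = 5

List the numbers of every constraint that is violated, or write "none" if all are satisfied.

(1) a1 = 9 is outside [4, 8]  no
(2) max(4, 9, 9) = 9  yes
(3) a1 - a5 = 9 - 4 = 5, not 2  no
(4) a1 = 9, a5 = 4; distinct  yes
(5) min(4, 9) = 4, not 5  no

Constraints 1, 3, 5 are violated.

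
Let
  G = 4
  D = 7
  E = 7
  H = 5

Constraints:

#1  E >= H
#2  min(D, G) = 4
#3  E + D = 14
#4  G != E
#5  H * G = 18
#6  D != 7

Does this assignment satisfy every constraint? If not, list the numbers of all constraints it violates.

No — constraints 5 and 6 are not satisfied.

#1 E = 7, H = 5; 7 ≥ 5 — holds.
#2 min(7, 4) = 4 — holds.
#3 E + D = 7 + 7 = 14 — holds.
#4 G = 4, E = 7; distinct — holds.
#5 H * G = 5 * 4 = 20, not 18 — fails.
#6 D = 7, but 7 is required to differ — fails.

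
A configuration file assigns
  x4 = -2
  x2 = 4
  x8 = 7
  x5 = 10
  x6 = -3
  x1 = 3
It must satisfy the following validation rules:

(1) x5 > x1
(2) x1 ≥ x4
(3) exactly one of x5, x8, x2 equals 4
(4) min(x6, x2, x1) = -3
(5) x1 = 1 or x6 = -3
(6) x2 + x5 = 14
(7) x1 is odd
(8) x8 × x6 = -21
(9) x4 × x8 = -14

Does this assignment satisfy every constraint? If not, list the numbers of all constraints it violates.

(1) x5 = 10, x1 = 3; 10 > 3  yes
(2) x1 = 3, x4 = -2; 3 ≥ -2  yes
(3) x5=10, x8=7, x2=4; 1 of them equals 4  yes
(4) min(-3, 4, 3) = -3  yes
(5) x1 = 3 ≠ 1, but x6 = -3 = -3 (second disjunct)  yes
(6) x2 + x5 = 4 + 10 = 14  yes
(7) x1 = 3 is odd  yes
(8) x8 × x6 = 7 × (-3) = -21  yes
(9) x4 × x8 = -2 × 7 = -14  yes

No violations.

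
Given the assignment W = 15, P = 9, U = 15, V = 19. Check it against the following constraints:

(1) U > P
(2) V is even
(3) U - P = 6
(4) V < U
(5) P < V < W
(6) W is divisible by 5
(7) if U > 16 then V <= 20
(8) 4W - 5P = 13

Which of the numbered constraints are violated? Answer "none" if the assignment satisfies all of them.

Constraints 2, 4, 5, 8 do not hold.

(1) U = 15, P = 9; 15 > 9 — satisfied.
(2) V = 19 is odd — violated.
(3) U - P = 15 - 9 = 6 — satisfied.
(4) V = 19, U = 15; 19 ≥ 15 (want <) — violated.
(5) values 9, 19, 15; V = 19 is not < W = 15 — violated.
(6) 15 / 5 = 3, so 5 divides 15 — satisfied.
(7) U = 15, not > 16; antecedent false, conditional vacuously true — satisfied.
(8) 4W - 5P = 4(15) - 5(9) = 15, not 13 — violated.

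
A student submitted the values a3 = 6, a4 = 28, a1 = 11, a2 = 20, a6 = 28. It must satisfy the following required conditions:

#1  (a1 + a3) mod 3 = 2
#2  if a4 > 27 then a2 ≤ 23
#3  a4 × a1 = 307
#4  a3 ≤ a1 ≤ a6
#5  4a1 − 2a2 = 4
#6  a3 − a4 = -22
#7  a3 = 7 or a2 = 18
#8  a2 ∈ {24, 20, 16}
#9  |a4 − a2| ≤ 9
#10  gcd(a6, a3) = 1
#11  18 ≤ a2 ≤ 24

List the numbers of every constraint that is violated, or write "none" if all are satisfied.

Constraints 3, 7, and 10 do not hold.

#1 a1 + a3 = 17; 17 mod 3 = 2  holds
#2 a4 = 28 > 27, so we need a2 ≤ 23; a2 = 20 ≤ 23  holds
#3 a4 × a1 = 28 × 11 = 308, not 307  fails
#4 values 6 ≤ 11 ≤ 28  holds
#5 4a1 − 2a2 = 4(11) − 2(20) = 4  holds
#6 a3 − a4 = 6 − 28 = -22  holds
#7 a3 = 6 ≠ 7 and a2 = 20 ≠ 18; both disjuncts false  fails
#8 a2 = 20 is in {24, 20, 16}  holds
#9 |28 − 20| = 8; 8 ≤ 9  holds
#10 gcd(28, 6) = 2, not 1  fails
#11 a2 = 20 lies in [18, 24]  holds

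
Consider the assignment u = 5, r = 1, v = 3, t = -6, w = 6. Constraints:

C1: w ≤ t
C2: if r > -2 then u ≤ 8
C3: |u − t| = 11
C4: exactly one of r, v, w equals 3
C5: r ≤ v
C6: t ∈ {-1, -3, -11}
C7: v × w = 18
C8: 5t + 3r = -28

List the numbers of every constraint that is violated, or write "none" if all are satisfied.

C1: w = 6, t = -6; 6 > -6 (want ≤)  ✘
C2: r = 1 > -2, so we need u ≤ 8; u = 5 ≤ 8  ✔
C3: |5 − (-6)| = 11  ✔
C4: r=1, v=3, w=6; 1 of them equals 3  ✔
C5: r = 1, v = 3; 1 ≤ 3  ✔
C6: t = -6 is not in {-1, -3, -11}  ✘
C7: v × w = 3 × 6 = 18  ✔
C8: 5t + 3r = 5(-6) + 3(1) = -27, not -28  ✘

Constraints 1, 6, 8 do not hold.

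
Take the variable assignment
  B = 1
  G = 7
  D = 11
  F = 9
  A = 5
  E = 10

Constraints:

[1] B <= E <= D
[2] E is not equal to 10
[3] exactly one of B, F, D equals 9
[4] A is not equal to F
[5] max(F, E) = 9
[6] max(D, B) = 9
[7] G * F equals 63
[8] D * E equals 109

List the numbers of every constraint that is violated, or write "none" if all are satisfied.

The assignment fails constraints 2, 5, 6, and 8.

[1] values 1 <= 10 <= 11 — satisfied.
[2] E = 10, but 10 is required to differ — violated.
[3] B=1, F=9, D=11; 1 of them equals 9 — satisfied.
[4] A = 5, F = 9; distinct — satisfied.
[5] max(9, 10) = 10, not 9 — violated.
[6] max(11, 1) = 11, not 9 — violated.
[7] G * F = 7 * 9 = 63 — satisfied.
[8] D * E = 11 * 10 = 110, not 109 — violated.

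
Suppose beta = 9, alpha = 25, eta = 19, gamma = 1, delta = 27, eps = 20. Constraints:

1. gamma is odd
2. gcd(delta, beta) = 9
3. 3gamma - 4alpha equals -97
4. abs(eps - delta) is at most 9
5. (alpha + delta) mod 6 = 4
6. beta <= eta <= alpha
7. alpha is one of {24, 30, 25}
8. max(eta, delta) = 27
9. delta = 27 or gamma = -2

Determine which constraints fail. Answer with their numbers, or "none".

1. gamma = 1 is odd  ✓
2. gcd(27, 9) = 9  ✓
3. 3gamma - 4alpha = 3(1) - 4(25) = -97  ✓
4. abs(20 - 27) = 7; 7 ≤ 9  ✓
5. alpha + delta = 52; 52 mod 6 = 4  ✓
6. values 9 <= 19 <= 25  ✓
7. alpha = 25 is in {24, 30, 25}  ✓
8. max(19, 27) = 27  ✓
9. delta = 27 = 27 (first disjunct)  ✓

No violations.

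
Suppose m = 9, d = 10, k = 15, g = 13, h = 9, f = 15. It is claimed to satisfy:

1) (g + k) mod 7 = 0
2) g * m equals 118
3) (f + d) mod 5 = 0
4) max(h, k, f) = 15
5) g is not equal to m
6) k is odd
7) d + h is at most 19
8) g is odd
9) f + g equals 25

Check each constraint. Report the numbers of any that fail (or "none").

1) g + k = 28; 28 mod 7 = 0 — satisfied.
2) g * m = 13 * 9 = 117, not 118 — violated.
3) f + d = 25; 25 mod 5 = 0 — satisfied.
4) max(9, 15, 15) = 15 — satisfied.
5) g = 13, m = 9; distinct — satisfied.
6) k = 15 is odd — satisfied.
7) d + h = 10 + 9 = 19; 19 ≤ 19 — satisfied.
8) g = 13 is odd — satisfied.
9) f + g = 15 + 13 = 28, not 25 — violated.

Constraints 2 and 9 do not hold.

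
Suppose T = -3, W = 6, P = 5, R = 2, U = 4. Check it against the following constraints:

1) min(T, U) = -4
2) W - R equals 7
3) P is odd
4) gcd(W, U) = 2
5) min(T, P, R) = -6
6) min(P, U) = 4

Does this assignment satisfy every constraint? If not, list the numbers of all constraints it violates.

Violated: 1, 2, and 5.

1) min(-3, 4) = -3, not -4  ✘
2) W - R = 6 - 2 = 4, not 7  ✘
3) P = 5 is odd  ✔
4) gcd(6, 4) = 2  ✔
5) min(-3, 5, 2) = -3, not -6  ✘
6) min(5, 4) = 4  ✔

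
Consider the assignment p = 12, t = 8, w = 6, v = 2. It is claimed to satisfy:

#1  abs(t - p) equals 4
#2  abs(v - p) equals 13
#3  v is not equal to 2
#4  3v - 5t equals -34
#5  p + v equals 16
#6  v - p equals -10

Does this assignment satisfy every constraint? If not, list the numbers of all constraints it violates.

Constraints 2, 3, 5 do not hold.

#1 abs(8 - 12) = 4 — OK.
#2 abs(2 - 12) = 10, not 13 — violated.
#3 v = 2, but 2 is required to differ — violated.
#4 3v - 5t = 3(2) - 5(8) = -34 — OK.
#5 p + v = 12 + 2 = 14, not 16 — violated.
#6 v - p = 2 - 12 = -10 — OK.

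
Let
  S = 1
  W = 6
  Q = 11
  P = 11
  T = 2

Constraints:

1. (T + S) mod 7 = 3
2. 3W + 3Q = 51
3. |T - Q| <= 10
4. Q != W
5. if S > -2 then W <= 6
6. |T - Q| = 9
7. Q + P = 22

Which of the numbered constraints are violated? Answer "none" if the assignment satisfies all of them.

1. T + S = 3; 3 mod 7 = 3 — satisfied.
2. 3W + 3Q = 3(6) + 3(11) = 51 — satisfied.
3. |2 - 11| = 9; 9 ≤ 10 — satisfied.
4. Q = 11, W = 6; distinct — satisfied.
5. S = 1 > -2, so we need W ≤ 6; W = 6 ≤ 6 — satisfied.
6. |2 - 11| = 9 — satisfied.
7. Q + P = 11 + 11 = 22 — satisfied.

None — every constraint holds.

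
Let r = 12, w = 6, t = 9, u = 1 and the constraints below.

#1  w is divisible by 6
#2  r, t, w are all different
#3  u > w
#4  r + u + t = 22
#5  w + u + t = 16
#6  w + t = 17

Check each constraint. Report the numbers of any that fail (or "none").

#1 6 / 6 = 1, so 6 divides 6  ✓
#2 values 12, 9, 6 are pairwise distinct  ✓
#3 u = 1, w = 6; 1 ≤ 6 (want >)  ✗
#4 r + u + t = 12 + 1 + 9 = 22  ✓
#5 w + u + t = 6 + 1 + 9 = 16  ✓
#6 w + t = 6 + 9 = 15, not 17  ✗

The assignment fails constraints 3 and 6.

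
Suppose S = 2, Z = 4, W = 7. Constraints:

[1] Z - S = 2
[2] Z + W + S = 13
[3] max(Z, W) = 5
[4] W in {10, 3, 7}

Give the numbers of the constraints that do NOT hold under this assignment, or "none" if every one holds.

Violated: 3.

[1] Z - S = 4 - 2 = 2 — holds.
[2] Z + W + S = 4 + 7 + 2 = 13 — holds.
[3] max(4, 7) = 7, not 5 — does not hold.
[4] W = 7 is in {10, 3, 7} — holds.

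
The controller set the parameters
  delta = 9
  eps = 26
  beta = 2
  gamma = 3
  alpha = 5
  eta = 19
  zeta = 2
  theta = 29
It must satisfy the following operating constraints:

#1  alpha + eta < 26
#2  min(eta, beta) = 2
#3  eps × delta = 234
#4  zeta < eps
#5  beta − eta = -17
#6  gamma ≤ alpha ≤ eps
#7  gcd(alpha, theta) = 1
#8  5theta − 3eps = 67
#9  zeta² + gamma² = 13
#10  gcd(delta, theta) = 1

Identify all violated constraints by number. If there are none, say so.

None — every constraint holds.

#1 alpha + eta = 5 + 19 = 24; 24 < 26 — holds.
#2 min(19, 2) = 2 — holds.
#3 eps × delta = 26 × 9 = 234 — holds.
#4 zeta = 2, eps = 26; 2 < 26 — holds.
#5 beta − eta = 2 − 19 = -17 — holds.
#6 values 3 ≤ 5 ≤ 26 — holds.
#7 gcd(5, 29) = 1 — holds.
#8 5theta − 3eps = 5(29) − 3(26) = 67 — holds.
#9 zeta² + gamma² = 2² + 3² = 4 + 9 = 13 — holds.
#10 gcd(9, 29) = 1 — holds.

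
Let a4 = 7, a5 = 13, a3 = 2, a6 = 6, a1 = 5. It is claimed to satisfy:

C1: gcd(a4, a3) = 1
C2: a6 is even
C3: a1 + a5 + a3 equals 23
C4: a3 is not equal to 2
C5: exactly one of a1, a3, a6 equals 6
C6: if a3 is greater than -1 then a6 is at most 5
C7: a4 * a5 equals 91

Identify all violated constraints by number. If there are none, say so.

C1: gcd(7, 2) = 1  holds
C2: a6 = 6 is even  holds
C3: a1 + a5 + a3 = 5 + 13 + 2 = 20, not 23  fails
C4: a3 = 2, but 2 is required to differ  fails
C5: a1=5, a3=2, a6=6; 1 of them equals 6  holds
C6: a3 = 2 > -1, so we need a6 ≤ 5; but a6 = 6 > 5  fails
C7: a4 * a5 = 7 * 13 = 91  holds

No — constraints 3, 4, and 6 are not satisfied.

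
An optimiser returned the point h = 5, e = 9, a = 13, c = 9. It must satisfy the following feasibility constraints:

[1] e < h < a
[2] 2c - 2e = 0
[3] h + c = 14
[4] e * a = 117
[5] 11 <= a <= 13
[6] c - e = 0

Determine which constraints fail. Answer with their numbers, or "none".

Constraint 1 is violated.

[1] values 9, 5, 13; e = 9 is not < h = 5 — violated.
[2] 2c - 2e = 2(9) - 2(9) = 0 — OK.
[3] h + c = 5 + 9 = 14 — OK.
[4] e * a = 9 * 13 = 117 — OK.
[5] a = 13 lies in [11, 13] — OK.
[6] c - e = 9 - 9 = 0 — OK.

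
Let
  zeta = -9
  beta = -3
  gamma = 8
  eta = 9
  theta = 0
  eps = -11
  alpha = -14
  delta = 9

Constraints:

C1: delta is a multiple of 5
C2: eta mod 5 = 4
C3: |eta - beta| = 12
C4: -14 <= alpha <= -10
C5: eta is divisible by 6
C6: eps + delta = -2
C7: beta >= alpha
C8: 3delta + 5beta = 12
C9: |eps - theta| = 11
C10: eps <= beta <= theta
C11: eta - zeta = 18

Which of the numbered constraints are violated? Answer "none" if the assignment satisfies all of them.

C1: 9 = 5*1 + 4, so 5 does not divide 9 — does not hold.
C2: 9 mod 5 = 4 — holds.
C3: |9 - (-3)| = 12 — holds.
C4: alpha = -14 lies in [-14, -10] — holds.
C5: 9 = 6*1 + 3, so 6 does not divide 9 — does not hold.
C6: eps + delta = -11 + 9 = -2 — holds.
C7: beta = -3, alpha = -14; -3 ≥ -14 — holds.
C8: 3delta + 5beta = 3(9) + 5(-3) = 12 — holds.
C9: |-11 - 0| = 11 — holds.
C10: values -11 <= -3 <= 0 — holds.
C11: eta - zeta = 9 - (-9) = 18 — holds.

Constraints 1 and 5 are violated.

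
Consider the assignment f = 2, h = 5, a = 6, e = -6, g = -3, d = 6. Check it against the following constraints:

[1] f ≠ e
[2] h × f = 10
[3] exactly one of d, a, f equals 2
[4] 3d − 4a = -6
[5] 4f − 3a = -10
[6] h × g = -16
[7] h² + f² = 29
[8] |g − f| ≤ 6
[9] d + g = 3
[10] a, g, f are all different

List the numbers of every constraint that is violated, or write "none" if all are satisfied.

[1] f = 2, e = -6; distinct  holds
[2] h × f = 5 × 2 = 10  holds
[3] d=6, a=6, f=2; 1 of them equals 2  holds
[4] 3d − 4a = 3(6) − 4(6) = -6  holds
[5] 4f − 3a = 4(2) − 3(6) = -10  holds
[6] h × g = 5 × (-3) = -15, not -16  fails
[7] h² + f² = 5² + 2² = 25 + 4 = 29  holds
[8] |-3 − 2| = 5; 5 ≤ 6  holds
[9] d + g = 6 + (-3) = 3  holds
[10] values 6, -3, 2 are pairwise distinct  holds

Constraint 6 does not hold.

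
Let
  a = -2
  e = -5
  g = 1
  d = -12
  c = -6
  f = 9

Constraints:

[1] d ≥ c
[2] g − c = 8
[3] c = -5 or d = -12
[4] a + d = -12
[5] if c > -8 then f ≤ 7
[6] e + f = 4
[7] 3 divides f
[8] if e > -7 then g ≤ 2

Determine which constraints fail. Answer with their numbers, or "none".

[1] d = -12, c = -6; -12 < -6 (want ≥) — fails.
[2] g − c = 1 − (-6) = 7, not 8 — fails.
[3] c = -6 ≠ -5, but d = -12 = -12 (second disjunct) — holds.
[4] a + d = -2 + (-12) = -14, not -12 — fails.
[5] c = -6 > -8, so we need f ≤ 7; but f = 9 > 7 — fails.
[6] e + f = -5 + 9 = 4 — holds.
[7] 9 / 3 = 3, so 3 divides 9 — holds.
[8] e = -5 > -7, so we need g ≤ 2; g = 1 ≤ 2 — holds.

Violated: 1, 2, 4, 5.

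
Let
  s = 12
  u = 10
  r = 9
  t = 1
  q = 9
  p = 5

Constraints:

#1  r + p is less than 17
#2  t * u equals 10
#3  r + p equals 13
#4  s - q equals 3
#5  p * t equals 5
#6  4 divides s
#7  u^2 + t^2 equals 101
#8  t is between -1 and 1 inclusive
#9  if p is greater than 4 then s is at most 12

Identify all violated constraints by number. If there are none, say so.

The assignment fails constraint 3.

#1 r + p = 9 + 5 = 14; 14 < 17 — satisfied.
#2 t * u = 1 * 10 = 10 — satisfied.
#3 r + p = 9 + 5 = 14, not 13 — violated.
#4 s - q = 12 - 9 = 3 — satisfied.
#5 p * t = 5 * 1 = 5 — satisfied.
#6 12 / 4 = 3, so 4 divides 12 — satisfied.
#7 u^2 + t^2 = 10^2 + 1^2 = 100 + 1 = 101 — satisfied.
#8 t = 1 lies in [-1, 1] — satisfied.
#9 p = 5 > 4, so we need s ≤ 12; s = 12 ≤ 12 — satisfied.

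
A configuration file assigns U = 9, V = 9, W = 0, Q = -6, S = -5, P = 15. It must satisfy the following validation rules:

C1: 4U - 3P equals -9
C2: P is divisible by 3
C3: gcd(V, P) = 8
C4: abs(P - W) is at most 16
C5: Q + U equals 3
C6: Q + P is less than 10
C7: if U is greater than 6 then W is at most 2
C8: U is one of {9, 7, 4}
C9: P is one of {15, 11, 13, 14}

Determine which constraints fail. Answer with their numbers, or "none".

C1: 4U - 3P = 4(9) - 3(15) = -9  true
C2: 15 / 3 = 5, so 3 divides 15  true
C3: gcd(9, 15) = 3, not 8  false
C4: abs(15 - 0) = 15; 15 ≤ 16  true
C5: Q + U = -6 + 9 = 3  true
C6: Q + P = -6 + 15 = 9; 9 < 10  true
C7: U = 9 > 6, so we need W ≤ 2; W = 0 ≤ 2  true
C8: U = 9 is in {9, 7, 4}  true
C9: P = 15 is in {15, 11, 13, 14}  true

Violated: 3.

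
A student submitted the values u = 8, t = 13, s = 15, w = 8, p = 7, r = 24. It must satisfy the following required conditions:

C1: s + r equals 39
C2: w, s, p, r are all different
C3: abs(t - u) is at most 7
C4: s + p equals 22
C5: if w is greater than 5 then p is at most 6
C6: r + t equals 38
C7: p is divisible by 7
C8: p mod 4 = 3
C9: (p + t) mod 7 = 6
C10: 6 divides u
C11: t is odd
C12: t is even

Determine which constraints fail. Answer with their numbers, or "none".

Constraints 5, 6, 10, and 12 are violated.

C1: s + r = 15 + 24 = 39  ✔
C2: values 8, 15, 7, 24 are pairwise distinct  ✔
C3: abs(13 - 8) = 5; 5 ≤ 7  ✔
C4: s + p = 15 + 7 = 22  ✔
C5: w = 8 > 5, so we need p ≤ 6; but p = 7 > 6  ✘
C6: r + t = 24 + 13 = 37, not 38  ✘
C7: 7 / 7 = 1, so 7 divides 7  ✔
C8: 7 mod 4 = 3  ✔
C9: p + t = 20; 20 mod 7 = 6  ✔
C10: 8 = 6*1 + 2, so 6 does not divide 8  ✘
C11: t = 13 is odd  ✔
C12: t = 13 is odd  ✘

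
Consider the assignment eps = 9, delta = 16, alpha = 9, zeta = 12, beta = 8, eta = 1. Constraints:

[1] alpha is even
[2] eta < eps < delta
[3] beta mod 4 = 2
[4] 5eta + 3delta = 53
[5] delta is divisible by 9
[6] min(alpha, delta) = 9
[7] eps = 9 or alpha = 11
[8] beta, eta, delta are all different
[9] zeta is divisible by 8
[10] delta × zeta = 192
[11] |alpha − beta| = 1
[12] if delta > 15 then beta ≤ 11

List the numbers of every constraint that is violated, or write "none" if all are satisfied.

Constraints 1, 3, 5, and 9 do not hold.

[1] alpha = 9 is odd  ✗
[2] values 1 < 9 < 16  ✓
[3] 8 mod 4 = 0, not 2  ✗
[4] 5eta + 3delta = 5(1) + 3(16) = 53  ✓
[5] 16 = 9×1 + 7, so 9 does not divide 16  ✗
[6] min(9, 16) = 9  ✓
[7] eps = 9 = 9 (first disjunct)  ✓
[8] values 8, 1, 16 are pairwise distinct  ✓
[9] 12 = 8×1 + 4, so 8 does not divide 12  ✗
[10] delta × zeta = 16 × 12 = 192  ✓
[11] |9 − 8| = 1  ✓
[12] delta = 16 > 15, so we need beta ≤ 11; beta = 8 ≤ 11  ✓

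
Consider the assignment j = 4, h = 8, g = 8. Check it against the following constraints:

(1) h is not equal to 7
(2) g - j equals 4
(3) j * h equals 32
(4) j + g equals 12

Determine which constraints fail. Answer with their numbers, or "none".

(1) h = 8, and 8 ≠ 7 — OK.
(2) g - j = 8 - 4 = 4 — OK.
(3) j * h = 4 * 8 = 32 — OK.
(4) j + g = 4 + 8 = 12 — OK.

The assignment satisfies every constraint.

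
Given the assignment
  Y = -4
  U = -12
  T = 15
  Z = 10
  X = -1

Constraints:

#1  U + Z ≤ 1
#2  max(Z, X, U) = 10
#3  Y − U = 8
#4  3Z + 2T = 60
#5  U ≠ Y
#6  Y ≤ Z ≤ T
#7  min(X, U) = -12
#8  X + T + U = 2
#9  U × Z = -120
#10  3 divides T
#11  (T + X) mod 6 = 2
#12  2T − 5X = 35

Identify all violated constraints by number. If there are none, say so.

#1 U + Z = -12 + 10 = -2; -2 ≤ 1  yes
#2 max(10, -1, -12) = 10  yes
#3 Y − U = -4 − (-12) = 8  yes
#4 3Z + 2T = 3(10) + 2(15) = 60  yes
#5 U = -12, Y = -4; distinct  yes
#6 values -4 ≤ 10 ≤ 15  yes
#7 min(-1, -12) = -12  yes
#8 X + T + U = -1 + 15 + (-12) = 2  yes
#9 U × Z = -12 × 10 = -120  yes
#10 15 / 3 = 5, so 3 divides 15  yes
#11 T + X = 14; 14 mod 6 = 2  yes
#12 2T − 5X = 2(15) − 5(-1) = 35  yes

All constraints are satisfied.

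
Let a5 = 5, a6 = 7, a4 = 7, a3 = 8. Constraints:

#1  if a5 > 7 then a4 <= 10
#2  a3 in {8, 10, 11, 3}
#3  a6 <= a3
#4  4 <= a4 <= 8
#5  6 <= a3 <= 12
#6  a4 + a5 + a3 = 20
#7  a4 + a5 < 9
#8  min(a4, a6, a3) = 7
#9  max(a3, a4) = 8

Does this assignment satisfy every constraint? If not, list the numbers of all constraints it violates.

#1 a5 = 5, not > 7; antecedent false, conditional vacuously true — satisfied.
#2 a3 = 8 is in {8, 10, 11, 3} — satisfied.
#3 a6 = 7, a3 = 8; 7 ≤ 8 — satisfied.
#4 a4 = 7 lies in [4, 8] — satisfied.
#5 a3 = 8 lies in [6, 12] — satisfied.
#6 a4 + a5 + a3 = 7 + 5 + 8 = 20 — satisfied.
#7 a4 + a5 = 7 + 5 = 12; 12 ≥ 9, bound 9 not met — violated.
#8 min(7, 7, 8) = 7 — satisfied.
#9 max(8, 7) = 8 — satisfied.

Violated: 7.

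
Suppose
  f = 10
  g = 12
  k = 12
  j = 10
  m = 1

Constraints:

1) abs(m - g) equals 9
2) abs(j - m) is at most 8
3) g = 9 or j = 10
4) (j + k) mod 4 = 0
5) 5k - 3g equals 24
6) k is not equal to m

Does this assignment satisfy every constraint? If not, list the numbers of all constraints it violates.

1) abs(1 - 12) = 11, not 9 — does not hold.
2) abs(10 - 1) = 9; 9 > 8, exceeds bound 8 — does not hold.
3) g = 12 ≠ 9, but j = 10 = 10 (second disjunct) — holds.
4) j + k = 22; 22 mod 4 = 2, not 0 — does not hold.
5) 5k - 3g = 5(12) - 3(12) = 24 — holds.
6) k = 12, m = 1; distinct — holds.

No — constraints 1, 2, and 4 are not satisfied.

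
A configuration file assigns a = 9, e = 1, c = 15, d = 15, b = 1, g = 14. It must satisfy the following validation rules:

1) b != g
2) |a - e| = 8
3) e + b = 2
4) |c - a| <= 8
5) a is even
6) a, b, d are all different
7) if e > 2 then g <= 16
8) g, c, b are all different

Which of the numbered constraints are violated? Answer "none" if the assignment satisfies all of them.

1) b = 1, g = 14; distinct  yes
2) |9 - 1| = 8  yes
3) e + b = 1 + 1 = 2  yes
4) |15 - 9| = 6; 6 ≤ 8  yes
5) a = 9 is odd  no
6) values 9, 1, 15 are pairwise distinct  yes
7) e = 1, not > 2; antecedent false, conditional vacuously true  yes
8) values 14, 15, 1 are pairwise distinct  yes

Constraint 5 does not hold.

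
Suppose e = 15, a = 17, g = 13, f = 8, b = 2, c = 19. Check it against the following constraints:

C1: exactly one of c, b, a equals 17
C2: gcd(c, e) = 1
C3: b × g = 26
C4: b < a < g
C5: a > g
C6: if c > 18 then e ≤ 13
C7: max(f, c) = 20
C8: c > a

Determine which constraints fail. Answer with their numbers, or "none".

Constraints 4, 6, and 7 are violated.

C1: c=19, b=2, a=17; 1 of them equals 17  true
C2: gcd(19, 15) = 1  true
C3: b × g = 2 × 13 = 26  true
C4: values 2, 17, 13; a = 17 is not < g = 13  false
C5: a = 17, g = 13; 17 > 13  true
C6: c = 19 > 18, so we need e ≤ 13; but e = 15 > 13  false
C7: max(8, 19) = 19, not 20  false
C8: c = 19, a = 17; 19 > 17  true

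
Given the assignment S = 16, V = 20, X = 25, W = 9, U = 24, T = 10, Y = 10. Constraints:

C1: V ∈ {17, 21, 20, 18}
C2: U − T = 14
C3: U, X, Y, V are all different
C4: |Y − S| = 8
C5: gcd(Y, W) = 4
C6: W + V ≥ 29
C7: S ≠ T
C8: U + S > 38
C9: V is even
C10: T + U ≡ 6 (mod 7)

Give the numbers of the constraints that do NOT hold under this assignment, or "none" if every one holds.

The assignment fails constraints 4, 5.

C1: V = 20 is in {17, 21, 20, 18}  true
C2: U − T = 24 − 10 = 14  true
C3: values 24, 25, 10, 20 are pairwise distinct  true
C4: |10 − 16| = 6, not 8  false
C5: gcd(10, 9) = 1, not 4  false
C6: W + V = 9 + 20 = 29; 29 ≥ 29  true
C7: S = 16, T = 10; distinct  true
C8: U + S = 24 + 16 = 40; 40 > 38  true
C9: V = 20 is even  true
C10: T + U = 34; 34 mod 7 = 6  true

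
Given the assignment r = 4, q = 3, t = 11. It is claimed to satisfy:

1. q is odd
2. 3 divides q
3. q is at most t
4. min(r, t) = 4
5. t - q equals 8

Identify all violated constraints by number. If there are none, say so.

No violations.

1. q = 3 is odd — holds.
2. 3 / 3 = 1, so 3 divides 3 — holds.
3. q = 3, t = 11; 3 ≤ 11 — holds.
4. min(4, 11) = 4 — holds.
5. t - q = 11 - 3 = 8 — holds.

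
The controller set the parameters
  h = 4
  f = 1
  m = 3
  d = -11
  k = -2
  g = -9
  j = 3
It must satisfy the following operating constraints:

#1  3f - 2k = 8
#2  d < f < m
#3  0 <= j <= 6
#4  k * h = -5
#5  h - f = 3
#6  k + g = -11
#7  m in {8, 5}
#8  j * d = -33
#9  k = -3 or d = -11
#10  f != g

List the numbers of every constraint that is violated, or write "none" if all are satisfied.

#1 3f - 2k = 3(1) - 2(-2) = 7, not 8 — fails.
#2 values -11 < 1 < 3 — holds.
#3 j = 3 lies in [0, 6] — holds.
#4 k * h = -2 * 4 = -8, not -5 — fails.
#5 h - f = 4 - 1 = 3 — holds.
#6 k + g = -2 + (-9) = -11 — holds.
#7 m = 3 is not in {8, 5} — fails.
#8 j * d = 3 * (-11) = -33 — holds.
#9 k = -2 ≠ -3, but d = -11 = -11 (second disjunct) — holds.
#10 f = 1, g = -9; distinct — holds.

Constraints 1, 4, 7 do not hold.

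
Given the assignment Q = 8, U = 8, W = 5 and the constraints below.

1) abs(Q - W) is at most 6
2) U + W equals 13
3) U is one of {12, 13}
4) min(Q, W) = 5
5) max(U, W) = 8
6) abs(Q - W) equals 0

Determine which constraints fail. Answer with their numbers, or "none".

1) abs(8 - 5) = 3; 3 ≤ 6 — holds.
2) U + W = 8 + 5 = 13 — holds.
3) U = 8 is not in {12, 13} — fails.
4) min(8, 5) = 5 — holds.
5) max(8, 5) = 8 — holds.
6) abs(8 - 5) = 3, not 0 — fails.

The assignment fails constraints 3 and 6.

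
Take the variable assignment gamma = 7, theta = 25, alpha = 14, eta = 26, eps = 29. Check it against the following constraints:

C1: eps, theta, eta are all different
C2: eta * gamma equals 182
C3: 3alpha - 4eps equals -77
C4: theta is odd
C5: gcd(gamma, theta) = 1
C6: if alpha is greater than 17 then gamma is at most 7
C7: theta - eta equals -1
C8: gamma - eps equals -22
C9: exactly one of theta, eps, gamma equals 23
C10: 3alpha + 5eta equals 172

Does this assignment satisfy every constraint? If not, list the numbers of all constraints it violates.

No — constraints 3, 9 are not satisfied.

C1: values 29, 25, 26 are pairwise distinct — OK.
C2: eta * gamma = 26 * 7 = 182 — OK.
C3: 3alpha - 4eps = 3(14) - 4(29) = -74, not -77 — violated.
C4: theta = 25 is odd — OK.
C5: gcd(7, 25) = 1 — OK.
C6: alpha = 14, not > 17; antecedent false, conditional vacuously true — OK.
C7: theta - eta = 25 - 26 = -1 — OK.
C8: gamma - eps = 7 - 29 = -22 — OK.
C9: theta=25, eps=29, gamma=7; 0 of them equal 23, not exactly one — violated.
C10: 3alpha + 5eta = 3(14) + 5(26) = 172 — OK.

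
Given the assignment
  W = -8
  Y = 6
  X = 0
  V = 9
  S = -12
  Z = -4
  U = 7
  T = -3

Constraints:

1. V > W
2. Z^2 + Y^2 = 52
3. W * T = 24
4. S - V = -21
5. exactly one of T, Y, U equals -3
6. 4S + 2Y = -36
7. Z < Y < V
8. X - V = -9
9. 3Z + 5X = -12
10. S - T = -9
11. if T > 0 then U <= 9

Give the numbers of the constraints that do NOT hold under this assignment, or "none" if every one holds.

1. V = 9, W = -8; 9 > -8  yes
2. Z^2 + Y^2 = (-4)^2 + 6^2 = 16 + 36 = 52  yes
3. W * T = -8 * (-3) = 24  yes
4. S - V = -12 - 9 = -21  yes
5. T=-3, Y=6, U=7; 1 of them equals -3  yes
6. 4S + 2Y = 4(-12) + 2(6) = -36  yes
7. values -4 < 6 < 9  yes
8. X - V = 0 - 9 = -9  yes
9. 3Z + 5X = 3(-4) + 5(0) = -12  yes
10. S - T = -12 - (-3) = -9  yes
11. T = -3, not > 0; antecedent false, conditional vacuously true  yes

Yes — all constraints hold.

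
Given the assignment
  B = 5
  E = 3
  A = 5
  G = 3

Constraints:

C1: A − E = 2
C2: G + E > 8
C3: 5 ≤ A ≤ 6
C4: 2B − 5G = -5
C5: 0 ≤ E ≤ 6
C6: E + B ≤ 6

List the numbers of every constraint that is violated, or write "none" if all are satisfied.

Constraints 2 and 6 are violated.

C1: A − E = 5 − 3 = 2 — OK.
C2: G + E = 3 + 3 = 6; 6 ≤ 8, bound 8 not met — violated.
C3: A = 5 lies in [5, 6] — OK.
C4: 2B − 5G = 2(5) − 5(3) = -5 — OK.
C5: E = 3 lies in [0, 6] — OK.
C6: E + B = 3 + 5 = 8; 8 > 6, bound 6 not met — violated.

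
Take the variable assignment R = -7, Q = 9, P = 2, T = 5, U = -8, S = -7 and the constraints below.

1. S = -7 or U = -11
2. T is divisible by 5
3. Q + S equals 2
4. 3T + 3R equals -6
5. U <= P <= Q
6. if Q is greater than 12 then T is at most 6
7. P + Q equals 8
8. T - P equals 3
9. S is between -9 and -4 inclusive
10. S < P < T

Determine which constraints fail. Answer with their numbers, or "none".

1. S = -7 = -7 (first disjunct) — satisfied.
2. 5 / 5 = 1, so 5 divides 5 — satisfied.
3. Q + S = 9 + (-7) = 2 — satisfied.
4. 3T + 3R = 3(5) + 3(-7) = -6 — satisfied.
5. values -8 <= 2 <= 9 — satisfied.
6. Q = 9, not > 12; antecedent false, conditional vacuously true — satisfied.
7. P + Q = 2 + 9 = 11, not 8 — violated.
8. T - P = 5 - 2 = 3 — satisfied.
9. S = -7 lies in [-9, -4] — satisfied.
10. values -7 < 2 < 5 — satisfied.

Constraint 7 is violated.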